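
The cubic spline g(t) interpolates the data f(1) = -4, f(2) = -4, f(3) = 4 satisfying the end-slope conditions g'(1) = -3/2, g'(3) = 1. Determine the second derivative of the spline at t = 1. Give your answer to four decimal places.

-6.2500

With M_i denoting the second derivative at x_i, h_i = 1, 1, and Δ_i = (y_(i+1) − y_i)/h_i = 0, 8:
  1·M_0 + 4·M_1 + 1·M_2 = 6(Δ_1 - Δ_0) = 48
Clamped end conditions give two more equations: 2h_0·M_0 + h_0·M_1 = 6(Δ_0 - g'(1)) = 9 and h_1·M_1 + 2h_1·M_2 = 6(g'(3) - Δ_1) = -42.
Hence M_0 = -25/4, M_1 = 43/2, M_2 = -127/4.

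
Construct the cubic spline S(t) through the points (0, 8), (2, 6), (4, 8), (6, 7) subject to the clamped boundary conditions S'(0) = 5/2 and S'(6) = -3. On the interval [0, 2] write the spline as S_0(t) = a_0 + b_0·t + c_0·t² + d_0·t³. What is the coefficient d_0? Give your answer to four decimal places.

0.8833

With M_i denoting the second derivative at x_i, h_i = 2, 2, 2, and Δ_i = (y_(i+1) − y_i)/h_i = -1, 1, -1/2:
  2·M_0 + 8·M_1 + 2·M_2 = 6(Δ_1 - Δ_0) = 12
  2·M_1 + 8·M_2 + 2·M_3 = 6(Δ_2 - Δ_1) = -9
Clamped end conditions give two more equations: 2h_0·M_0 + h_0·M_1 = 6(Δ_0 - S'(0)) = -21 and h_2·M_2 + 2h_2·M_3 = 6(S'(6) - Δ_2) = -15.
Solving: M_0 = -211/30, M_1 = 107/30, M_2 = -37/30, M_3 = -47/15.
On [0, 2], with S_0(t) = a_0 + b_0·t + c_0·t² + d_0·t³: c_0 = M_0/2 = -211/60, d_0 = (M_1 - M_0)/(6h_0) = 53/60, b_0 = Δ_0 - h_0(2M_0 + M_1)/6 = 5/2.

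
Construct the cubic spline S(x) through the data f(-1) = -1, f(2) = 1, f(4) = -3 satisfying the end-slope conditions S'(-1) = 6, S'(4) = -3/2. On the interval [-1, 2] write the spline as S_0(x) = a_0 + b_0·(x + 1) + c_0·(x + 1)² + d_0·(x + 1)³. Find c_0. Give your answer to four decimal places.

-2.6167

Write M_i for S''(x_i). With h_i = 3, 2 and divided differences Δ_i = 2/3, -2, the continuity of S' gives the tridiagonal system
  3·M_0 + 10·M_1 + 2·M_2 = 6(Δ_1 - Δ_0) = -16
Clamped end conditions give two more equations: 2h_0·M_0 + h_0·M_1 = 6(Δ_0 - S'(-1)) = -32 and h_1·M_1 + 2h_1·M_2 = 6(S'(4) - Δ_1) = 3.
Forward elimination and back-substitution give M_0 = -157/30, M_1 = -1/5, M_2 = 17/20.
On [-1, 2], with S_0(x) = a_0 + b_0·(x + 1) + c_0·(x + 1)² + d_0·(x + 1)³: c_0 = M_0/2 = -157/60, d_0 = (M_1 - M_0)/(6h_0) = 151/540, b_0 = Δ_0 - h_0(2M_0 + M_1)/6 = 6.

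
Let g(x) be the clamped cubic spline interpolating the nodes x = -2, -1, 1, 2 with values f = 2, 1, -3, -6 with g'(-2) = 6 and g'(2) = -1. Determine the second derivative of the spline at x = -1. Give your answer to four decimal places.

4.0571

Let σ_i = g''(x_i). Step sizes h_i = 1, 2, 1; slopes of the chords Δ_i = (y_(i+1) - y_i)/h_i = -1, -2, -3.
  1·σ_0 + 6·σ_1 + 2·σ_2 = 6(Δ_1 - Δ_0) = -6
  2·σ_1 + 6·σ_2 + 1·σ_3 = 6(Δ_2 - Δ_1) = -6
Clamped end conditions give two more equations: 2h_0·σ_0 + h_0·σ_1 = 6(Δ_0 - g'(-2)) = -42 and h_2·σ_2 + 2h_2·σ_3 = 6(g'(2) - Δ_2) = 12.
Solving: σ_0 = -806/35, σ_1 = 142/35, σ_2 = -128/35, σ_3 = 274/35.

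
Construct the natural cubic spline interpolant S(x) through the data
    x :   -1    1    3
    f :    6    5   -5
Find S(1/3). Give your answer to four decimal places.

Put M_i = S'' at the i-th knot. Here h = (2, 2) and Δ = (-1/2, -5), so the interior equations h_(i-1)·M_(i-1) + 2(h_(i-1)+h_i)·M_i + h_i·M_(i+1) = 6(Δ_i − Δ_(i-1)) read
  2·M_0 + 8·M_1 + 2·M_2 = 6(Δ_1 - Δ_0) = -27
Natural end conditions: M_0 = M_2 = 0.
Solving: M_0 = 0, M_1 = -27/8, M_2 = 0.
On [-1, 1], S(x) = 6 + 5/8·(x + 1) + 0·(x + 1)² - 9/32·(x + 1)³.
With (x + 1) = 4/3: S(1/3) = 37/6.

6.1667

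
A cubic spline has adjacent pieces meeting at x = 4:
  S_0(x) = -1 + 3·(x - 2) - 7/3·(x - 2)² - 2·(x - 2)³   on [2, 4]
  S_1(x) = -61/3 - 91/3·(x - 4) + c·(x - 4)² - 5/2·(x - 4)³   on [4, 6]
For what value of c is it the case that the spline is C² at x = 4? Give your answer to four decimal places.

S_0''(x) = -14/3 - 12·(x - 2), so S_0''(4) = -86/3. On the right, S_1''(4) = 2c, so c = -43/3.

-14.3333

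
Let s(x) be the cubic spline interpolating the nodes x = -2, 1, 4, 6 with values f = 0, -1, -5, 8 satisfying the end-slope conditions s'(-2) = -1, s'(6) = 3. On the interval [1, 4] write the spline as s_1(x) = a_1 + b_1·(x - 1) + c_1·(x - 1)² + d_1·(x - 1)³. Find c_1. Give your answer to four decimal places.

Put M_i = s'' at the i-th knot. Here h = (3, 3, 2) and Δ = (-1/3, -4/3, 13/2), so the interior equations h_(i-1)·M_(i-1) + 2(h_(i-1)+h_i)·M_i + h_i·M_(i+1) = 6(Δ_i − Δ_(i-1)) read
  3·M_0 + 12·M_1 + 3·M_2 = 6(Δ_1 - Δ_0) = -6
  3·M_1 + 10·M_2 + 2·M_3 = 6(Δ_2 - Δ_1) = 47
Clamped end conditions give two more equations: 2h_0·M_0 + h_0·M_1 = 6(Δ_0 - s'(-2)) = 4 and h_2·M_2 + 2h_2·M_3 = 6(s'(6) - Δ_2) = -21.
Solving: M_0 = 239/114, M_1 = -163/57, M_2 = 279/38, M_3 = -339/38.
On [1, 4], with s_1(x) = a_1 + b_1·(x - 1) + c_1·(x - 1)² + d_1·(x - 1)³: c_1 = M_1/2 = -163/114, d_1 = (M_2 - M_1)/(6h_1) = 1163/2052, b_1 = Δ_1 - h_1(2M_1 + M_2)/6 = -163/76.

-1.4298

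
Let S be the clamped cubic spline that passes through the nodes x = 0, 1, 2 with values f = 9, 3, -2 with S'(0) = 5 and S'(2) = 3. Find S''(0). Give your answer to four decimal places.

-35.5000

With M_i denoting the second derivative at x_i, h_i = 1, 1, and Δ_i = (y_(i+1) − y_i)/h_i = -6, -5:
  1·M_0 + 4·M_1 + 1·M_2 = 6(Δ_1 - Δ_0) = 6
Clamped end conditions give two more equations: 2h_0·M_0 + h_0·M_1 = 6(Δ_0 - S'(0)) = -66 and h_1·M_1 + 2h_1·M_2 = 6(S'(2) - Δ_1) = 48.
Solving: M_0 = -71/2, M_1 = 5, M_2 = 43/2.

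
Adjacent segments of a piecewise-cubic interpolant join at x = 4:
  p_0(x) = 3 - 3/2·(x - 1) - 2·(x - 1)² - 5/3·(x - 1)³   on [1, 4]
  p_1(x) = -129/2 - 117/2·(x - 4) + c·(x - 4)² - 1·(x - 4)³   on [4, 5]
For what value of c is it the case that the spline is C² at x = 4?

p_0''(x) = -4 - 10·(x - 1), so p_0''(4) = -34. On the right, p_1''(4) = 2c, so c = -17.

-17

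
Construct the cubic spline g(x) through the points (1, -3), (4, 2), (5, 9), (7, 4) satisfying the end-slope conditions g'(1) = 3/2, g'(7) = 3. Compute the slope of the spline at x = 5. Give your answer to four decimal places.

Let σ_i = g''(x_i). Step sizes h_i = 3, 1, 2; slopes of the chords Δ_i = (y_(i+1) - y_i)/h_i = 5/3, 7, -5/2.
  3·σ_0 + 8·σ_1 + 1·σ_2 = 6(Δ_1 - Δ_0) = 32
  1·σ_1 + 6·σ_2 + 2·σ_3 = 6(Δ_2 - Δ_1) = -57
Clamped end conditions give two more equations: 2h_0·σ_0 + h_0·σ_1 = 6(Δ_0 - g'(1)) = 1 and h_2·σ_2 + 2h_2·σ_3 = 6(g'(7) - Δ_2) = 33.
Hence σ_0 = -7/2, σ_1 = 22/3, σ_2 = -97/6, σ_3 = 49/3.
On [5, 7], g'(x) = b_2 + 2c_2·(x - 5) + 3d_2·(x - 5)² with b_2 = Δ_2 - h_2(2σ_2 + σ_3)/6 = 17/6, c_2 = σ_2/2 = -97/12, d_2 = (σ_3 - σ_2)/(6h_2) = 65/24. So g'(5) = 17/6.

2.8333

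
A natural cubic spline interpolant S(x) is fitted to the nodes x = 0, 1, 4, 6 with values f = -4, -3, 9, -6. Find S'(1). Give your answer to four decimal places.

Let M_i = S''(x_i). Step sizes h_i = 1, 3, 2; slopes of the chords Δ_i = (y_(i+1) - y_i)/h_i = 1, 4, -15/2.
  1·M_0 + 8·M_1 + 3·M_2 = 6(Δ_1 - Δ_0) = 18
  3·M_1 + 10·M_2 + 2·M_3 = 6(Δ_2 - Δ_1) = -69
Natural end conditions: M_0 = M_3 = 0.
Solving the tridiagonal system: M_0 = 0, M_1 = 387/71, M_2 = -606/71, M_3 = 0.
On [1, 4], S'(x) = b_1 + 2c_1·(x - 1) + 3d_1·(x - 1)² with b_1 = Δ_1 - h_1(2M_1 + M_2)/6 = 200/71, c_1 = M_1/2 = 387/142, d_1 = (M_2 - M_1)/(6h_1) = -331/426. So S'(1) = 200/71.

2.8169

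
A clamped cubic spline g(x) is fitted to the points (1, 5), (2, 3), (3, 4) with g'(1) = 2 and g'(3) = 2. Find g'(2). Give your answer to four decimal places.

Put M_i = g'' at the i-th knot. Here h = (1, 1) and Δ = (-2, 1), so the interior equations h_(i-1)·M_(i-1) + 2(h_(i-1)+h_i)·M_i + h_i·M_(i+1) = 6(Δ_i − Δ_(i-1)) read
  1·M_0 + 4·M_1 + 1·M_2 = 6(Δ_1 - Δ_0) = 18
Clamped end conditions give two more equations: 2h_0·M_0 + h_0·M_1 = 6(Δ_0 - g'(1)) = -24 and h_1·M_1 + 2h_1·M_2 = 6(g'(3) - Δ_1) = 6.
Hence M_0 = -33/2, M_1 = 9, M_2 = -3/2.
On [2, 3], g'(x) = b_1 + 2c_1·(x - 2) + 3d_1·(x - 2)² with b_1 = Δ_1 - h_1(2M_1 + M_2)/6 = -7/4, c_1 = M_1/2 = 9/2, d_1 = (M_2 - M_1)/(6h_1) = -7/4. So g'(2) = -7/4.

-1.7500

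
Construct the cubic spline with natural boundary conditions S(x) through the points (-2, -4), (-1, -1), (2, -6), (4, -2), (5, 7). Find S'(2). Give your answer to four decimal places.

-1.5854

Write M_i for S''(x_i). With h_i = 1, 3, 2, 1 and divided differences Δ_i = 3, -5/3, 2, 9, the continuity of S' gives the tridiagonal system
  1·M_0 + 8·M_1 + 3·M_2 = 6(Δ_1 - Δ_0) = -28
  3·M_1 + 10·M_2 + 2·M_3 = 6(Δ_2 - Δ_1) = 22
  2·M_2 + 6·M_3 + 1·M_4 = 6(Δ_3 - Δ_2) = 42
Natural end conditions: M_0 = M_4 = 0.
Solving the tridiagonal system: M_0 = 0, M_1 = -856/197, M_2 = 444/197, M_3 = 1231/197, M_4 = 0.
On [2, 4], S'(x) = b_2 + 2c_2·(x - 2) + 3d_2·(x - 2)² with b_2 = Δ_2 - h_2(2M_2 + M_3)/6 = -937/591, c_2 = M_2/2 = 222/197, d_2 = (M_3 - M_2)/(6h_2) = 787/2364. So S'(2) = -937/591.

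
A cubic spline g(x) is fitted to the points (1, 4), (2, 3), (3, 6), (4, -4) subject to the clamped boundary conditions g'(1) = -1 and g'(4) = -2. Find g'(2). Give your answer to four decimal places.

Write σ_i for g''(x_i). With h_i = 1, 1, 1 and divided differences Δ_i = -1, 3, -10, the continuity of g' gives the tridiagonal system
  1·σ_0 + 4·σ_1 + 1·σ_2 = 6(Δ_1 - Δ_0) = 24
  1·σ_1 + 4·σ_2 + 1·σ_3 = 6(Δ_2 - Δ_1) = -78
Clamped end conditions give two more equations: 2h_0·σ_0 + h_0·σ_1 = 6(Δ_0 - g'(1)) = 0 and h_2·σ_2 + 2h_2·σ_3 = 6(g'(4) - Δ_2) = 48.
Solving the tridiagonal system: σ_0 = -124/15, σ_1 = 248/15, σ_2 = -508/15, σ_3 = 614/15.
On [2, 3], g'(x) = b_1 + 2c_1·(x - 2) + 3d_1·(x - 2)² with b_1 = Δ_1 - h_1(2σ_1 + σ_2)/6 = 47/15, c_1 = σ_1/2 = 124/15, d_1 = (σ_2 - σ_1)/(6h_1) = -42/5. So g'(2) = 47/15.

3.1333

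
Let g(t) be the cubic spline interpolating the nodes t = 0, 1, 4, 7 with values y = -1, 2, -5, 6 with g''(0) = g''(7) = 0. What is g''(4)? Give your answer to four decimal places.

4.4138

Put M_i = g'' at the i-th knot. Here h = (1, 3, 3) and Δ = (3, -7/3, 11/3), so the interior equations h_(i-1)·M_(i-1) + 2(h_(i-1)+h_i)·M_i + h_i·M_(i+1) = 6(Δ_i − Δ_(i-1)) read
  1·M_0 + 8·M_1 + 3·M_2 = 6(Δ_1 - Δ_0) = -32
  3·M_1 + 12·M_2 + 3·M_3 = 6(Δ_2 - Δ_1) = 36
Natural end conditions: M_0 = M_3 = 0.
Forward elimination and back-substitution give M_0 = 0, M_1 = -164/29, M_2 = 128/29, M_3 = 0.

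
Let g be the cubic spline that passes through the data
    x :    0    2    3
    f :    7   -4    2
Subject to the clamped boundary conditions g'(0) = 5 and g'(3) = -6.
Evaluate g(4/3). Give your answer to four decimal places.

Let σ_i = g''(x_i). Step sizes h_i = 2, 1; slopes of the chords Δ_i = (y_(i+1) - y_i)/h_i = -11/2, 6.
  2·σ_0 + 6·σ_1 + 1·σ_2 = 6(Δ_1 - Δ_0) = 69
Clamped end conditions give two more equations: 2h_0·σ_0 + h_0·σ_1 = 6(Δ_0 - g'(0)) = -63 and h_1·σ_1 + 2h_1·σ_2 = 6(g'(3) - Δ_1) = -72.
Solving: σ_0 = -371/12, σ_1 = 91/3, σ_2 = -307/6.
On [0, 2], g(x) = 7 + 5·x - 371/24·x² + 245/48·x³.
With x = 4/3: g(4/3) = -139/81.

-1.7160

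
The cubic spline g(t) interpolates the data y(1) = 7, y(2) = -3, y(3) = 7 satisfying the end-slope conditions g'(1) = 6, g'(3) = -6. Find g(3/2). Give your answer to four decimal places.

Write σ_i for g''(x_i). With h_i = 1, 1 and divided differences Δ_i = -10, 10, the continuity of g' gives the tridiagonal system
  1·σ_0 + 4·σ_1 + 1·σ_2 = 6(Δ_1 - Δ_0) = 120
Clamped end conditions give two more equations: 2h_0·σ_0 + h_0·σ_1 = 6(Δ_0 - g'(1)) = -96 and h_1·σ_1 + 2h_1·σ_2 = 6(g'(3) - Δ_1) = -96.
Forward elimination and back-substitution give σ_0 = -84, σ_1 = 72, σ_2 = -84.
On [1, 2], g(t) = 7 + 6·(t - 1) - 42·(t - 1)² + 26·(t - 1)³.
With (t - 1) = 1/2: g(3/2) = 11/4.

2.7500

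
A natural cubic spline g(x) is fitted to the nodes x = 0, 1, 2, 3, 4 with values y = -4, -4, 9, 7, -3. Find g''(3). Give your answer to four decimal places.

-5.0357

Write σ_i for g''(x_i). With h_i = 1, 1, 1, 1 and divided differences Δ_i = 0, 13, -2, -10, the continuity of g' gives the tridiagonal system
  1·σ_0 + 4·σ_1 + 1·σ_2 = 6(Δ_1 - Δ_0) = 78
  1·σ_1 + 4·σ_2 + 1·σ_3 = 6(Δ_2 - Δ_1) = -90
  1·σ_2 + 4·σ_3 + 1·σ_4 = 6(Δ_3 - Δ_2) = -48
Natural end conditions: σ_0 = σ_4 = 0.
Solving: σ_0 = 0, σ_1 = 741/28, σ_2 = -195/7, σ_3 = -141/28, σ_4 = 0.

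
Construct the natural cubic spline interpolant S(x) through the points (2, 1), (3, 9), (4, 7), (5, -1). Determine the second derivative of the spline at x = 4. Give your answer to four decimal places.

With σ_i denoting the second derivative at x_i, h_i = 1, 1, 1, and Δ_i = (y_(i+1) − y_i)/h_i = 8, -2, -8:
  1·σ_0 + 4·σ_1 + 1·σ_2 = 6(Δ_1 - Δ_0) = -60
  1·σ_1 + 4·σ_2 + 1·σ_3 = 6(Δ_2 - Δ_1) = -36
Natural end conditions: σ_0 = σ_3 = 0.
Forward elimination and back-substitution give σ_0 = 0, σ_1 = -68/5, σ_2 = -28/5, σ_3 = 0.

-5.6000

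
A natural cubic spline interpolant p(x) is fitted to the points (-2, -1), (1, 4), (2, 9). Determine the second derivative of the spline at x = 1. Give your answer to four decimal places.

Let m_i = p''(x_i). Step sizes h_i = 3, 1; slopes of the chords Δ_i = (y_(i+1) - y_i)/h_i = 5/3, 5.
  3·m_0 + 8·m_1 + 1·m_2 = 6(Δ_1 - Δ_0) = 20
Natural end conditions: m_0 = m_2 = 0.
Forward elimination and back-substitution give m_0 = 0, m_1 = 5/2, m_2 = 0.

2.5000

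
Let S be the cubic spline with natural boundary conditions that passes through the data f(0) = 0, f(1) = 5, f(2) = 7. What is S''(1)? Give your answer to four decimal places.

-4.5000

Put M_i = S'' at the i-th knot. Here h = (1, 1) and Δ = (5, 2), so the interior equations h_(i-1)·M_(i-1) + 2(h_(i-1)+h_i)·M_i + h_i·M_(i+1) = 6(Δ_i − Δ_(i-1)) read
  1·M_0 + 4·M_1 + 1·M_2 = 6(Δ_1 - Δ_0) = -18
Natural end conditions: M_0 = M_2 = 0.
Hence M_0 = 0, M_1 = -9/2, M_2 = 0.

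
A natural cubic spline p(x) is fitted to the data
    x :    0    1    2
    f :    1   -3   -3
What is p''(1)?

6

Let m_i = p''(x_i). Step sizes h_i = 1, 1; slopes of the chords Δ_i = (y_(i+1) - y_i)/h_i = -4, 0.
  1·m_0 + 4·m_1 + 1·m_2 = 6(Δ_1 - Δ_0) = 24
Natural end conditions: m_0 = m_2 = 0.
Solving the tridiagonal system: m_0 = 0, m_1 = 6, m_2 = 0.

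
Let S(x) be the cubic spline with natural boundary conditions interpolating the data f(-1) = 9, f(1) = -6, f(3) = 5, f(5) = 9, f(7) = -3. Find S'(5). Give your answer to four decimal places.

-2.6786

Let m_i = S''(x_i). Step sizes h_i = 2, 2, 2, 2; slopes of the chords Δ_i = (y_(i+1) - y_i)/h_i = -15/2, 11/2, 2, -6.
  2·m_0 + 8·m_1 + 2·m_2 = 6(Δ_1 - Δ_0) = 78
  2·m_1 + 8·m_2 + 2·m_3 = 6(Δ_2 - Δ_1) = -21
  2·m_2 + 8·m_3 + 2·m_4 = 6(Δ_3 - Δ_2) = -48
Natural end conditions: m_0 = m_4 = 0.
Solving: m_0 = 0, m_1 = 603/56, m_2 = -57/14, m_3 = -279/56, m_4 = 0.
On [5, 7], S'(x) = b_3 + 2c_3·(x - 5) + 3d_3·(x - 5)² with b_3 = Δ_3 - h_3(2m_3 + m_4)/6 = -75/28, c_3 = m_3/2 = -279/112, d_3 = (m_4 - m_3)/(6h_3) = 93/224. So S'(5) = -75/28.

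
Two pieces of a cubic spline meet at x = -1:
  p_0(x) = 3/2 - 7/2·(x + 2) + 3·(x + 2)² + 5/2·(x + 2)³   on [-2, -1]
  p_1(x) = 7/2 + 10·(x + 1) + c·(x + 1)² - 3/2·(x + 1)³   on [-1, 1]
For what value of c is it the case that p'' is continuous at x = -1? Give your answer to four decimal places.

p_0''(x) = 6 + 15·(x + 2), so p_0''(-1) = 21. On the right, p_1''(-1) = 2c, so c = 21/2.

10.5000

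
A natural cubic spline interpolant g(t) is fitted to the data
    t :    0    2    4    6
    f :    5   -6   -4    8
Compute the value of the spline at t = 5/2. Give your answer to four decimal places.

Let σ_i = g''(x_i). Step sizes h_i = 2, 2, 2; slopes of the chords Δ_i = (y_(i+1) - y_i)/h_i = -11/2, 1, 6.
  2·σ_0 + 8·σ_1 + 2·σ_2 = 6(Δ_1 - Δ_0) = 39
  2·σ_1 + 8·σ_2 + 2·σ_3 = 6(Δ_2 - Δ_1) = 30
Natural end conditions: σ_0 = σ_3 = 0.
Hence σ_0 = 0, σ_1 = 21/5, σ_2 = 27/10, σ_3 = 0.
On [2, 4], g(t) = -6 - 27/10·(t - 2) + 21/10·(t - 2)² - 1/8·(t - 2)³.
With (t - 2) = 1/2: g(5/2) = -2189/320.

-6.8406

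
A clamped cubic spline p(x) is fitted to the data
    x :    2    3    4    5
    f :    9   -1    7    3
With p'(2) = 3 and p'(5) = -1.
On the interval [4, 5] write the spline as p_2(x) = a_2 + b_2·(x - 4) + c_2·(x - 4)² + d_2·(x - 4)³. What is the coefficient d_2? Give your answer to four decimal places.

Write M_i for p''(x_i). With h_i = 1, 1, 1 and divided differences Δ_i = -10, 8, -4, the continuity of p' gives the tridiagonal system
  1·M_0 + 4·M_1 + 1·M_2 = 6(Δ_1 - Δ_0) = 108
  1·M_1 + 4·M_2 + 1·M_3 = 6(Δ_2 - Δ_1) = -72
Clamped end conditions give two more equations: 2h_0·M_0 + h_0·M_1 = 6(Δ_0 - p'(2)) = -78 and h_2·M_2 + 2h_2·M_3 = 6(p'(5) - Δ_2) = 18.
Solving the tridiagonal system: M_0 = -982/15, M_1 = 794/15, M_2 = -574/15, M_3 = 422/15.
On [4, 5], with p_2(x) = a_2 + b_2·(x - 4) + c_2·(x - 4)² + d_2·(x - 4)³: c_2 = M_2/2 = -287/15, d_2 = (M_3 - M_2)/(6h_2) = 166/15, b_2 = Δ_2 - h_2(2M_2 + M_3)/6 = 61/15.

11.0667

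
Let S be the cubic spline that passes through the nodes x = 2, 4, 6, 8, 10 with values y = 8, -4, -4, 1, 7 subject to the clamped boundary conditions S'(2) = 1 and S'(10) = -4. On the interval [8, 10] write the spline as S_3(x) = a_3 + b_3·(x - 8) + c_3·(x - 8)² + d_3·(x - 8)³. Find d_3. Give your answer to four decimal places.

With M_i denoting the second derivative at x_i, h_i = 2, 2, 2, 2, and Δ_i = (y_(i+1) − y_i)/h_i = -6, 0, 5/2, 3:
  2·M_0 + 8·M_1 + 2·M_2 = 6(Δ_1 - Δ_0) = 36
  2·M_1 + 8·M_2 + 2·M_3 = 6(Δ_2 - Δ_1) = 15
  2·M_2 + 8·M_3 + 2·M_4 = 6(Δ_3 - Δ_2) = 3
Clamped end conditions give two more equations: 2h_0·M_0 + h_0·M_1 = 6(Δ_0 - S'(2)) = -42 and h_3·M_3 + 2h_3·M_4 = 6(S'(10) - Δ_3) = -42.
Hence M_0 = -1651/112, M_1 = 475/56, M_2 = -19/16, M_3 = 211/56, M_4 = -1387/112.
On [8, 10], with S_3(x) = a_3 + b_3·(x - 8) + c_3·(x - 8)² + d_3·(x - 8)³: c_3 = M_3/2 = 211/112, d_3 = (M_4 - M_3)/(6h_3) = -603/448, b_3 = Δ_3 - h_3(2M_3 + M_4)/6 = 517/112.

-1.3460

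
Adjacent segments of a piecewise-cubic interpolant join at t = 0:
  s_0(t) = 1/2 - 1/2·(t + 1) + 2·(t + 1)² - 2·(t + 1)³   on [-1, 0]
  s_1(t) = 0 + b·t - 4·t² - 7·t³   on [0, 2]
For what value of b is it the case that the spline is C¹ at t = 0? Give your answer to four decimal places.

-2.5000

s_0'(t) = -1/2 + 4·(t + 1) - 6·(t + 1)², so s_0'(0) = -5/2. On the right, s_1'(0) = b, so b = -5/2.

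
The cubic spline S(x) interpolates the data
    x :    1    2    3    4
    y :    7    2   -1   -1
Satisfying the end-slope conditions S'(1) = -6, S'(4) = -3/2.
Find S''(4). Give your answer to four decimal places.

-7.6000

Let m_i = S''(x_i). Step sizes h_i = 1, 1, 1; slopes of the chords Δ_i = (y_(i+1) - y_i)/h_i = -5, -3, 0.
  1·m_0 + 4·m_1 + 1·m_2 = 6(Δ_1 - Δ_0) = 12
  1·m_1 + 4·m_2 + 1·m_3 = 6(Δ_2 - Δ_1) = 18
Clamped end conditions give two more equations: 2h_0·m_0 + h_0·m_1 = 6(Δ_0 - S'(1)) = 6 and h_2·m_2 + 2h_2·m_3 = 6(S'(4) - Δ_2) = -9.
Solving the tridiagonal system: m_0 = 13/5, m_1 = 4/5, m_2 = 31/5, m_3 = -38/5.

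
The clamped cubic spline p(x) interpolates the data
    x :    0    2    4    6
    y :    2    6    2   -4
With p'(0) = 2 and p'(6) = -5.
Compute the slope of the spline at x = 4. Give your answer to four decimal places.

-2.5333

With σ_i denoting the second derivative at x_i, h_i = 2, 2, 2, and Δ_i = (y_(i+1) − y_i)/h_i = 2, -2, -3:
  2·σ_0 + 8·σ_1 + 2·σ_2 = 6(Δ_1 - Δ_0) = -24
  2·σ_1 + 8·σ_2 + 2·σ_3 = 6(Δ_2 - Δ_1) = -6
Clamped end conditions give two more equations: 2h_0·σ_0 + h_0·σ_1 = 6(Δ_0 - p'(0)) = 0 and h_2·σ_2 + 2h_2·σ_3 = 6(p'(6) - Δ_2) = -12.
Solving: σ_0 = 28/15, σ_1 = -56/15, σ_2 = 16/15, σ_3 = -53/15.
On [4, 6], p'(x) = b_2 + 2c_2·(x - 4) + 3d_2·(x - 4)² with b_2 = Δ_2 - h_2(2σ_2 + σ_3)/6 = -38/15, c_2 = σ_2/2 = 8/15, d_2 = (σ_3 - σ_2)/(6h_2) = -23/60. So p'(4) = -38/15.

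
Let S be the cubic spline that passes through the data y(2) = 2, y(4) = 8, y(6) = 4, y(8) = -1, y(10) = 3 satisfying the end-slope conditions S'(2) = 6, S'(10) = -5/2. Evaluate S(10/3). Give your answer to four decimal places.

Let m_i = S''(x_i). Step sizes h_i = 2, 2, 2, 2; slopes of the chords Δ_i = (y_(i+1) - y_i)/h_i = 3, -2, -5/2, 2.
  2·m_0 + 8·m_1 + 2·m_2 = 6(Δ_1 - Δ_0) = -30
  2·m_1 + 8·m_2 + 2·m_3 = 6(Δ_2 - Δ_1) = -3
  2·m_2 + 8·m_3 + 2·m_4 = 6(Δ_3 - Δ_2) = 27
Clamped end conditions give two more equations: 2h_0·m_0 + h_0·m_1 = 6(Δ_0 - S'(2)) = -18 and h_3·m_3 + 2h_3·m_4 = 6(S'(10) - Δ_3) = -27.
Solving: m_0 = -89/28, m_1 = -37/14, m_2 = -5/4, m_3 = 43/7, m_4 = -275/28.
On [2, 4], S(t) = 2 + 6·(t - 2) - 89/56·(t - 2)² + 5/112·(t - 2)³.
With (t - 2) = 4/3: S(10/3) = 1376/189.

7.2804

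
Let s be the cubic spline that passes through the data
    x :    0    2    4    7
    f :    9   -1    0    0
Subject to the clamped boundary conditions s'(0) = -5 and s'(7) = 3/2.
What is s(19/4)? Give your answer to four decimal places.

Put M_i = s'' at the i-th knot. Here h = (2, 2, 3) and Δ = (-5, 1/2, 0), so the interior equations h_(i-1)·M_(i-1) + 2(h_(i-1)+h_i)·M_i + h_i·M_(i+1) = 6(Δ_i − Δ_(i-1)) read
  2·M_0 + 8·M_1 + 2·M_2 = 6(Δ_1 - Δ_0) = 33
  2·M_1 + 10·M_2 + 3·M_3 = 6(Δ_2 - Δ_1) = -3
Clamped end conditions give two more equations: 2h_0·M_0 + h_0·M_1 = 6(Δ_0 - s'(0)) = 0 and h_2·M_2 + 2h_2·M_3 = 6(s'(7) - Δ_2) = 9.
Forward elimination and back-substitution give M_0 = -197/74, M_1 = 197/37, M_2 = -79/37, M_3 = 95/37.
On [4, 7], s(x) = 0 + 63/74·(x - 4) - 79/74·(x - 4)² + 29/111·(x - 4)³.
With (x - 4) = 3/4: s(19/4) = 351/2368.

0.1482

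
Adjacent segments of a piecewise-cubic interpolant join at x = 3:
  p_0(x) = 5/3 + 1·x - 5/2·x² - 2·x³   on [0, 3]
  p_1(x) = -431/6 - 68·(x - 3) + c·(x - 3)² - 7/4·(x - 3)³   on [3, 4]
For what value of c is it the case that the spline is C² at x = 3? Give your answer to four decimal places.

-20.5000

p_0''(x) = -5 - 12·x, so p_0''(3) = -41. On the right, p_1''(3) = 2c, so c = -41/2.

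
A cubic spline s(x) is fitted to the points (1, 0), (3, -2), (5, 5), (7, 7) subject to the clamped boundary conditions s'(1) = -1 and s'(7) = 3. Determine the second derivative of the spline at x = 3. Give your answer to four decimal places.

5.1333

Write σ_i for s''(x_i). With h_i = 2, 2, 2 and divided differences Δ_i = -1, 7/2, 1, the continuity of s' gives the tridiagonal system
  2·σ_0 + 8·σ_1 + 2·σ_2 = 6(Δ_1 - Δ_0) = 27
  2·σ_1 + 8·σ_2 + 2·σ_3 = 6(Δ_2 - Δ_1) = -15
Clamped end conditions give two more equations: 2h_0·σ_0 + h_0·σ_1 = 6(Δ_0 - s'(1)) = 0 and h_2·σ_2 + 2h_2·σ_3 = 6(s'(7) - Δ_2) = 12.
Solving: σ_0 = -77/30, σ_1 = 77/15, σ_2 = -67/15, σ_3 = 157/30.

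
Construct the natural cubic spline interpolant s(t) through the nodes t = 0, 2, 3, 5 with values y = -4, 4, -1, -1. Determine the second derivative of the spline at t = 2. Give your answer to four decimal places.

-10.1143

Put M_i = s'' at the i-th knot. Here h = (2, 1, 2) and Δ = (4, -5, 0), so the interior equations h_(i-1)·M_(i-1) + 2(h_(i-1)+h_i)·M_i + h_i·M_(i+1) = 6(Δ_i − Δ_(i-1)) read
  2·M_0 + 6·M_1 + 1·M_2 = 6(Δ_1 - Δ_0) = -54
  1·M_1 + 6·M_2 + 2·M_3 = 6(Δ_2 - Δ_1) = 30
Natural end conditions: M_0 = M_3 = 0.
Solving the tridiagonal system: M_0 = 0, M_1 = -354/35, M_2 = 234/35, M_3 = 0.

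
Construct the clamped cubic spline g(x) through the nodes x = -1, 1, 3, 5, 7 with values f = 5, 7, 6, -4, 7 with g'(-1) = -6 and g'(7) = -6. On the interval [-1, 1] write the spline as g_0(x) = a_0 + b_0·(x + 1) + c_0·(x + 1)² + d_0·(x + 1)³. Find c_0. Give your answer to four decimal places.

Let m_i = g''(x_i). Step sizes h_i = 2, 2, 2, 2; slopes of the chords Δ_i = (y_(i+1) - y_i)/h_i = 1, -1/2, -5, 11/2.
  2·m_0 + 8·m_1 + 2·m_2 = 6(Δ_1 - Δ_0) = -9
  2·m_1 + 8·m_2 + 2·m_3 = 6(Δ_2 - Δ_1) = -27
  2·m_2 + 8·m_3 + 2·m_4 = 6(Δ_3 - Δ_2) = 63
Clamped end conditions give two more equations: 2h_0·m_0 + h_0·m_1 = 6(Δ_0 - g'(-1)) = 42 and h_3·m_3 + 2h_3·m_4 = 6(g'(7) - Δ_3) = -69.
Forward elimination and back-substitution give m_0 = 327/28, m_1 = -33/14, m_2 = -27/4, m_3 = 111/7, m_4 = -705/28.
On [-1, 1], with g_0(x) = a_0 + b_0·(x + 1) + c_0·(x + 1)² + d_0·(x + 1)³: c_0 = m_0/2 = 327/56, d_0 = (m_1 - m_0)/(6h_0) = -131/112, b_0 = Δ_0 - h_0(2m_0 + m_1)/6 = -6.

5.8393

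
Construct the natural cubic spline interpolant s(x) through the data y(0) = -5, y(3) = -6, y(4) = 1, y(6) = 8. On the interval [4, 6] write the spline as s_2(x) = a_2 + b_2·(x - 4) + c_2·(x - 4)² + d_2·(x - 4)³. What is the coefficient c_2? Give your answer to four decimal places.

With σ_i denoting the second derivative at x_i, h_i = 3, 1, 2, and Δ_i = (y_(i+1) − y_i)/h_i = -1/3, 7, 7/2:
  3·σ_0 + 8·σ_1 + 1·σ_2 = 6(Δ_1 - Δ_0) = 44
  1·σ_1 + 6·σ_2 + 2·σ_3 = 6(Δ_2 - Δ_1) = -21
Natural end conditions: σ_0 = σ_3 = 0.
Hence σ_0 = 0, σ_1 = 285/47, σ_2 = -212/47, σ_3 = 0.
On [4, 6], with s_2(x) = a_2 + b_2·(x - 4) + c_2·(x - 4)² + d_2·(x - 4)³: c_2 = σ_2/2 = -106/47, d_2 = (σ_3 - σ_2)/(6h_2) = 53/141, b_2 = Δ_2 - h_2(2σ_2 + σ_3)/6 = 1835/282.

-2.2553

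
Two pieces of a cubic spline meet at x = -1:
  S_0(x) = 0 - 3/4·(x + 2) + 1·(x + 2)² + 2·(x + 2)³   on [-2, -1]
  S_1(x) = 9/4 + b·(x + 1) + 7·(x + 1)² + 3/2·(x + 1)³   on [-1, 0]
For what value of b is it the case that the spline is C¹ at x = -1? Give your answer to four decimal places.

S_0'(x) = -3/4 + 2·(x + 2) + 6·(x + 2)², so S_0'(-1) = 29/4. On the right, S_1'(-1) = b, so b = 29/4.

7.2500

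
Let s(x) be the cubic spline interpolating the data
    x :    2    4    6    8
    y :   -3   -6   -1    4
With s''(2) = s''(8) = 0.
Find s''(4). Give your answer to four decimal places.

With σ_i denoting the second derivative at x_i, h_i = 2, 2, 2, and Δ_i = (y_(i+1) − y_i)/h_i = -3/2, 5/2, 5/2:
  2·σ_0 + 8·σ_1 + 2·σ_2 = 6(Δ_1 - Δ_0) = 24
  2·σ_1 + 8·σ_2 + 2·σ_3 = 6(Δ_2 - Δ_1) = 0
Natural end conditions: σ_0 = σ_3 = 0.
Solving: σ_0 = 0, σ_1 = 16/5, σ_2 = -4/5, σ_3 = 0.

3.2000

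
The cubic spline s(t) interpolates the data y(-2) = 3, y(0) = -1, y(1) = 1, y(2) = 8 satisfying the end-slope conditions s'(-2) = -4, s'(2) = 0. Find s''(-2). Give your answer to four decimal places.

Write σ_i for s''(x_i). With h_i = 2, 1, 1 and divided differences Δ_i = -2, 2, 7, the continuity of s' gives the tridiagonal system
  2·σ_0 + 6·σ_1 + 1·σ_2 = 6(Δ_1 - Δ_0) = 24
  1·σ_1 + 4·σ_2 + 1·σ_3 = 6(Δ_2 - Δ_1) = 30
Clamped end conditions give two more equations: 2h_0·σ_0 + h_0·σ_1 = 6(Δ_0 - s'(-2)) = 12 and h_2·σ_2 + 2h_2·σ_3 = 6(s'(2) - Δ_2) = -42.
Solving the tridiagonal system: σ_0 = 29/11, σ_1 = 8/11, σ_2 = 158/11, σ_3 = -310/11.

2.6364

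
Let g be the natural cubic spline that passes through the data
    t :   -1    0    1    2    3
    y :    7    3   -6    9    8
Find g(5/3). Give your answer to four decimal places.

3.7791

Write m_i for g''(x_i). With h_i = 1, 1, 1, 1 and divided differences Δ_i = -4, -9, 15, -1, the continuity of g' gives the tridiagonal system
  1·m_0 + 4·m_1 + 1·m_2 = 6(Δ_1 - Δ_0) = -30
  1·m_1 + 4·m_2 + 1·m_3 = 6(Δ_2 - Δ_1) = 144
  1·m_2 + 4·m_3 + 1·m_4 = 6(Δ_3 - Δ_2) = -96
Natural end conditions: m_0 = m_4 = 0.
Solving: m_0 = 0, m_1 = -561/28, m_2 = 351/7, m_3 = -1023/28, m_4 = 0.
On [1, 2], g(t) = -6 + 35/8·(t - 1) + 351/14·(t - 1)² - 809/56·(t - 1)³.
With (t - 1) = 2/3: g(5/3) = 2857/756.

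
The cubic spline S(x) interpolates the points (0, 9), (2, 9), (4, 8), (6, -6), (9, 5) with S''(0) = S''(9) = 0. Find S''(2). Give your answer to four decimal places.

1.4225

With M_i denoting the second derivative at x_i, h_i = 2, 2, 2, 3, and Δ_i = (y_(i+1) − y_i)/h_i = 0, -1/2, -7, 11/3:
  2·M_0 + 8·M_1 + 2·M_2 = 6(Δ_1 - Δ_0) = -3
  2·M_1 + 8·M_2 + 2·M_3 = 6(Δ_2 - Δ_1) = -39
  2·M_2 + 10·M_3 + 3·M_4 = 6(Δ_3 - Δ_2) = 64
Natural end conditions: M_0 = M_4 = 0.
Forward elimination and back-substitution give M_0 = 0, M_1 = 101/71, M_2 = -1021/142, M_3 = 1113/142, M_4 = 0.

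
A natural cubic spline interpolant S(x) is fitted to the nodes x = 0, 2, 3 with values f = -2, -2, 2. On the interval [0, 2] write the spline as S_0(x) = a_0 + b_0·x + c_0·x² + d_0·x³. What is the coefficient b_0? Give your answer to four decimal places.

Put σ_i = S'' at the i-th knot. Here h = (2, 1) and Δ = (0, 4), so the interior equations h_(i-1)·σ_(i-1) + 2(h_(i-1)+h_i)·σ_i + h_i·σ_(i+1) = 6(Δ_i − Δ_(i-1)) read
  2·σ_0 + 6·σ_1 + 1·σ_2 = 6(Δ_1 - Δ_0) = 24
Natural end conditions: σ_0 = σ_2 = 0.
Solving: σ_0 = 0, σ_1 = 4, σ_2 = 0.
On [0, 2], with S_0(x) = a_0 + b_0·x + c_0·x² + d_0·x³: c_0 = σ_0/2 = 0, d_0 = (σ_1 - σ_0)/(6h_0) = 1/3, b_0 = Δ_0 - h_0(2σ_0 + σ_1)/6 = -4/3.

-1.3333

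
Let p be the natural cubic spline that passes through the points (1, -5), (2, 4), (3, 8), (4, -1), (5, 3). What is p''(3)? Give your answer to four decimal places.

-25.7143

Put M_i = p'' at the i-th knot. Here h = (1, 1, 1, 1) and Δ = (9, 4, -9, 4), so the interior equations h_(i-1)·M_(i-1) + 2(h_(i-1)+h_i)·M_i + h_i·M_(i+1) = 6(Δ_i − Δ_(i-1)) read
  1·M_0 + 4·M_1 + 1·M_2 = 6(Δ_1 - Δ_0) = -30
  1·M_1 + 4·M_2 + 1·M_3 = 6(Δ_2 - Δ_1) = -78
  1·M_2 + 4·M_3 + 1·M_4 = 6(Δ_3 - Δ_2) = 78
Natural end conditions: M_0 = M_4 = 0.
Solving the tridiagonal system: M_0 = 0, M_1 = -15/14, M_2 = -180/7, M_3 = 363/14, M_4 = 0.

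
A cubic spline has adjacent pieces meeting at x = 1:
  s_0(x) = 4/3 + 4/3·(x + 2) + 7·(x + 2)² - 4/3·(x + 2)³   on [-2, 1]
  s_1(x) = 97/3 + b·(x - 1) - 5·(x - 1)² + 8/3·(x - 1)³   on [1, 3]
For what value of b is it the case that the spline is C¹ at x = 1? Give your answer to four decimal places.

s_0'(x) = 4/3 + 14·(x + 2) - 4·(x + 2)², so s_0'(1) = 22/3. On the right, s_1'(1) = b, so b = 22/3.

7.3333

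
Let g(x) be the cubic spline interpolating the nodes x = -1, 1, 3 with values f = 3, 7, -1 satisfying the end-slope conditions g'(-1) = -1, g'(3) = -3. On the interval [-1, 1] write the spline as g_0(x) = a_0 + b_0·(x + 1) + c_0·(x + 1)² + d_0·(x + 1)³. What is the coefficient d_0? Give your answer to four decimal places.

Let m_i = g''(x_i). Step sizes h_i = 2, 2; slopes of the chords Δ_i = (y_(i+1) - y_i)/h_i = 2, -4.
  2·m_0 + 8·m_1 + 2·m_2 = 6(Δ_1 - Δ_0) = -36
Clamped end conditions give two more equations: 2h_0·m_0 + h_0·m_1 = 6(Δ_0 - g'(-1)) = 18 and h_1·m_1 + 2h_1·m_2 = 6(g'(3) - Δ_1) = 6.
Solving: m_0 = 17/2, m_1 = -8, m_2 = 11/2.
On [-1, 1], with g_0(x) = a_0 + b_0·(x + 1) + c_0·(x + 1)² + d_0·(x + 1)³: c_0 = m_0/2 = 17/4, d_0 = (m_1 - m_0)/(6h_0) = -11/8, b_0 = Δ_0 - h_0(2m_0 + m_1)/6 = -1.

-1.3750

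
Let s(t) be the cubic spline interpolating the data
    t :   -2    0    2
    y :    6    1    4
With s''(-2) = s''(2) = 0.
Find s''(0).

3

Put σ_i = s'' at the i-th knot. Here h = (2, 2) and Δ = (-5/2, 3/2), so the interior equations h_(i-1)·σ_(i-1) + 2(h_(i-1)+h_i)·σ_i + h_i·σ_(i+1) = 6(Δ_i − Δ_(i-1)) read
  2·σ_0 + 8·σ_1 + 2·σ_2 = 6(Δ_1 - Δ_0) = 24
Natural end conditions: σ_0 = σ_2 = 0.
Hence σ_0 = 0, σ_1 = 3, σ_2 = 0.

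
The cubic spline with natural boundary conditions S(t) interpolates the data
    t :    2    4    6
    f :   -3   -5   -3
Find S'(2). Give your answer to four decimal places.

With m_i denoting the second derivative at x_i, h_i = 2, 2, and Δ_i = (y_(i+1) − y_i)/h_i = -1, 1:
  2·m_0 + 8·m_1 + 2·m_2 = 6(Δ_1 - Δ_0) = 12
Natural end conditions: m_0 = m_2 = 0.
Forward elimination and back-substitution give m_0 = 0, m_1 = 3/2, m_2 = 0.
On [2, 4], S'(t) = b_0 + 2c_0·(t - 2) + 3d_0·(t - 2)² with b_0 = Δ_0 - h_0(2m_0 + m_1)/6 = -3/2, c_0 = m_0/2 = 0, d_0 = (m_1 - m_0)/(6h_0) = 1/8. So S'(2) = -3/2.

-1.5000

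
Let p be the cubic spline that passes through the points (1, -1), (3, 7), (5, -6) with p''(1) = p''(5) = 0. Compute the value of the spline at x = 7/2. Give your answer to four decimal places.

5.4727

Put M_i = p'' at the i-th knot. Here h = (2, 2) and Δ = (4, -13/2), so the interior equations h_(i-1)·M_(i-1) + 2(h_(i-1)+h_i)·M_i + h_i·M_(i+1) = 6(Δ_i − Δ_(i-1)) read
  2·M_0 + 8·M_1 + 2·M_2 = 6(Δ_1 - Δ_0) = -63
Natural end conditions: M_0 = M_2 = 0.
Forward elimination and back-substitution give M_0 = 0, M_1 = -63/8, M_2 = 0.
On [3, 5], p(x) = 7 - 5/4·(x - 3) - 63/16·(x - 3)² + 21/32·(x - 3)³.
With (x - 3) = 1/2: p(7/2) = 1401/256.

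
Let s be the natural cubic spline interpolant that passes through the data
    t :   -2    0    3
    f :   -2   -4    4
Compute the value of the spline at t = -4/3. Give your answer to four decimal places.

Write m_i for s''(x_i). With h_i = 2, 3 and divided differences Δ_i = -1, 8/3, the continuity of s' gives the tridiagonal system
  2·m_0 + 10·m_1 + 3·m_2 = 6(Δ_1 - Δ_0) = 22
Natural end conditions: m_0 = m_2 = 0.
Hence m_0 = 0, m_1 = 11/5, m_2 = 0.
On [-2, 0], s(t) = -2 - 26/15·(t + 2) + 0·(t + 2)² + 11/60·(t + 2)³.
With (t + 2) = 2/3: s(-4/3) = -1256/405.

-3.1012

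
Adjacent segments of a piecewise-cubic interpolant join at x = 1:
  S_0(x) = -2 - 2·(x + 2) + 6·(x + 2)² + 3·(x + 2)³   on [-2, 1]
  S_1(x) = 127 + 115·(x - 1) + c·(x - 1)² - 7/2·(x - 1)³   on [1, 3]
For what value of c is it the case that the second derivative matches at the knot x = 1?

33

S_0''(x) = 12 + 18·(x + 2), so S_0''(1) = 66. On the right, S_1''(1) = 2c, so c = 33.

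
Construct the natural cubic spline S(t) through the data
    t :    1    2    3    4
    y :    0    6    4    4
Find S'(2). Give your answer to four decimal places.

Put σ_i = S'' at the i-th knot. Here h = (1, 1, 1) and Δ = (6, -2, 0), so the interior equations h_(i-1)·σ_(i-1) + 2(h_(i-1)+h_i)·σ_i + h_i·σ_(i+1) = 6(Δ_i − Δ_(i-1)) read
  1·σ_0 + 4·σ_1 + 1·σ_2 = 6(Δ_1 - Δ_0) = -48
  1·σ_1 + 4·σ_2 + 1·σ_3 = 6(Δ_2 - Δ_1) = 12
Natural end conditions: σ_0 = σ_3 = 0.
Solving the tridiagonal system: σ_0 = 0, σ_1 = -68/5, σ_2 = 32/5, σ_3 = 0.
On [2, 3], S'(t) = b_1 + 2c_1·(t - 2) + 3d_1·(t - 2)² with b_1 = Δ_1 - h_1(2σ_1 + σ_2)/6 = 22/15, c_1 = σ_1/2 = -34/5, d_1 = (σ_2 - σ_1)/(6h_1) = 10/3. So S'(2) = 22/15.

1.4667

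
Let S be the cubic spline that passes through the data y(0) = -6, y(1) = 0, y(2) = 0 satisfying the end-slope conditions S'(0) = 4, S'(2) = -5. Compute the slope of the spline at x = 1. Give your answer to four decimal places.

Put M_i = S'' at the i-th knot. Here h = (1, 1) and Δ = (6, 0), so the interior equations h_(i-1)·M_(i-1) + 2(h_(i-1)+h_i)·M_i + h_i·M_(i+1) = 6(Δ_i − Δ_(i-1)) read
  1·M_0 + 4·M_1 + 1·M_2 = 6(Δ_1 - Δ_0) = -36
Clamped end conditions give two more equations: 2h_0·M_0 + h_0·M_1 = 6(Δ_0 - S'(0)) = 12 and h_1·M_1 + 2h_1·M_2 = 6(S'(2) - Δ_1) = -30.
Hence M_0 = 21/2, M_1 = -9, M_2 = -21/2.
On [1, 2], S'(x) = b_1 + 2c_1·(x - 1) + 3d_1·(x - 1)² with b_1 = Δ_1 - h_1(2M_1 + M_2)/6 = 19/4, c_1 = M_1/2 = -9/2, d_1 = (M_2 - M_1)/(6h_1) = -1/4. So S'(1) = 19/4.

4.7500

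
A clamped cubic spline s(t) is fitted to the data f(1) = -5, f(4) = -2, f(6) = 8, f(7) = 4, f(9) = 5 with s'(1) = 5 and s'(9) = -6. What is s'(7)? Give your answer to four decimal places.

With M_i denoting the second derivative at x_i, h_i = 3, 2, 1, 2, and Δ_i = (y_(i+1) − y_i)/h_i = 1, 5, -4, 1/2:
  3·M_0 + 10·M_1 + 2·M_2 = 6(Δ_1 - Δ_0) = 24
  2·M_1 + 6·M_2 + 1·M_3 = 6(Δ_2 - Δ_1) = -54
  1·M_2 + 6·M_3 + 2·M_4 = 6(Δ_3 - Δ_2) = 27
Clamped end conditions give two more equations: 2h_0·M_0 + h_0·M_1 = 6(Δ_0 - s'(1)) = -24 and h_3·M_3 + 2h_3·M_4 = 6(s'(9) - Δ_3) = -39.
Forward elimination and back-substitution give M_0 = -1163/151, M_1 = 1118/151, M_2 = -4067/302, M_3 = 1811/151, M_4 = -9511/604.
On [7, 9], s'(t) = b_3 + 2c_3·(t - 7) + 3d_3·(t - 7)² with b_3 = Δ_3 - h_3(2M_3 + M_4)/6 = -1357/604, c_3 = M_3/2 = 1811/302, d_3 = (M_4 - M_3)/(6h_3) = -5585/2416. So s'(7) = -1357/604.

-2.2467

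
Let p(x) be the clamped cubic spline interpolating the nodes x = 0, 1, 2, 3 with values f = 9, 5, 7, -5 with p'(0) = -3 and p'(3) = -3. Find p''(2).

Write σ_i for p''(x_i). With h_i = 1, 1, 1 and divided differences Δ_i = -4, 2, -12, the continuity of p' gives the tridiagonal system
  1·σ_0 + 4·σ_1 + 1·σ_2 = 6(Δ_1 - Δ_0) = 36
  1·σ_1 + 4·σ_2 + 1·σ_3 = 6(Δ_2 - Δ_1) = -84
Clamped end conditions give two more equations: 2h_0·σ_0 + h_0·σ_1 = 6(Δ_0 - p'(0)) = -6 and h_2·σ_2 + 2h_2·σ_3 = 6(p'(3) - Δ_2) = 54.
Hence σ_0 = -14, σ_1 = 22, σ_2 = -38, σ_3 = 46.

-38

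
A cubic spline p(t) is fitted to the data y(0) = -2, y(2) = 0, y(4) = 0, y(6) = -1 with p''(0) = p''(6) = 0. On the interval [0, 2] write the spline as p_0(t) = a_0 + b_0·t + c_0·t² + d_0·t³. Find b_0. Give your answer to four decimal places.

Let M_i = p''(x_i). Step sizes h_i = 2, 2, 2; slopes of the chords Δ_i = (y_(i+1) - y_i)/h_i = 1, 0, -1/2.
  2·M_0 + 8·M_1 + 2·M_2 = 6(Δ_1 - Δ_0) = -6
  2·M_1 + 8·M_2 + 2·M_3 = 6(Δ_2 - Δ_1) = -3
Natural end conditions: M_0 = M_3 = 0.
Hence M_0 = 0, M_1 = -7/10, M_2 = -1/5, M_3 = 0.
On [0, 2], with p_0(t) = a_0 + b_0·t + c_0·t² + d_0·t³: c_0 = M_0/2 = 0, d_0 = (M_1 - M_0)/(6h_0) = -7/120, b_0 = Δ_0 - h_0(2M_0 + M_1)/6 = 37/30.

1.2333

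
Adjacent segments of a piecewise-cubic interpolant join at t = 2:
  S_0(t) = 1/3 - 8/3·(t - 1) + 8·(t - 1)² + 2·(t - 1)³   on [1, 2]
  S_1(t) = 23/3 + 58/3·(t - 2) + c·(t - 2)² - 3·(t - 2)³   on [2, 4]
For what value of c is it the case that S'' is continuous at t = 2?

14

S_0''(t) = 16 + 12·(t - 1), so S_0''(2) = 28. On the right, S_1''(2) = 2c, so c = 14.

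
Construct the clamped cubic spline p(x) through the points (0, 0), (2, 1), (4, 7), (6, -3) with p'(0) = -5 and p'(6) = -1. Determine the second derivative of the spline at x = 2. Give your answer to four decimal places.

2.4333

With m_i denoting the second derivative at x_i, h_i = 2, 2, 2, and Δ_i = (y_(i+1) − y_i)/h_i = 1/2, 3, -5:
  2·m_0 + 8·m_1 + 2·m_2 = 6(Δ_1 - Δ_0) = 15
  2·m_1 + 8·m_2 + 2·m_3 = 6(Δ_2 - Δ_1) = -48
Clamped end conditions give two more equations: 2h_0·m_0 + h_0·m_1 = 6(Δ_0 - p'(0)) = 33 and h_2·m_2 + 2h_2·m_3 = 6(p'(6) - Δ_2) = 24.
Forward elimination and back-substitution give m_0 = 211/30, m_1 = 73/30, m_2 = -139/15, m_3 = 319/30.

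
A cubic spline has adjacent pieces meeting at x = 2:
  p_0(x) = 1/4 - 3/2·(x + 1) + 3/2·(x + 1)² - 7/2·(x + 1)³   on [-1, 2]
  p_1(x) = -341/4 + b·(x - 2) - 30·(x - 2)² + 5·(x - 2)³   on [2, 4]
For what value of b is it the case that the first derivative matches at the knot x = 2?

p_0'(x) = -3/2 + 3·(x + 1) - 21/2·(x + 1)², so p_0'(2) = -87. On the right, p_1'(2) = b, so b = -87.

-87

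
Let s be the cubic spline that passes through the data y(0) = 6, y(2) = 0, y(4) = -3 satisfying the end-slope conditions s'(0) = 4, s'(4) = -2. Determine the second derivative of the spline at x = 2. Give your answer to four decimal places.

5.2500

Put m_i = s'' at the i-th knot. Here h = (2, 2) and Δ = (-3, -3/2), so the interior equations h_(i-1)·m_(i-1) + 2(h_(i-1)+h_i)·m_i + h_i·m_(i+1) = 6(Δ_i − Δ_(i-1)) read
  2·m_0 + 8·m_1 + 2·m_2 = 6(Δ_1 - Δ_0) = 9
Clamped end conditions give two more equations: 2h_0·m_0 + h_0·m_1 = 6(Δ_0 - s'(0)) = -42 and h_1·m_1 + 2h_1·m_2 = 6(s'(4) - Δ_1) = -3.
Solving the tridiagonal system: m_0 = -105/8, m_1 = 21/4, m_2 = -27/8.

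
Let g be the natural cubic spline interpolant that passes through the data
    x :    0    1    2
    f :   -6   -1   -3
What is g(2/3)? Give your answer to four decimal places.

Let M_i = g''(x_i). Step sizes h_i = 1, 1; slopes of the chords Δ_i = (y_(i+1) - y_i)/h_i = 5, -2.
  1·M_0 + 4·M_1 + 1·M_2 = 6(Δ_1 - Δ_0) = -42
Natural end conditions: M_0 = M_2 = 0.
Hence M_0 = 0, M_1 = -21/2, M_2 = 0.
On [0, 1], g(x) = -6 + 27/4·x + 0·x² - 7/4·x³.
With x = 2/3: g(2/3) = -109/54.

-2.0185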